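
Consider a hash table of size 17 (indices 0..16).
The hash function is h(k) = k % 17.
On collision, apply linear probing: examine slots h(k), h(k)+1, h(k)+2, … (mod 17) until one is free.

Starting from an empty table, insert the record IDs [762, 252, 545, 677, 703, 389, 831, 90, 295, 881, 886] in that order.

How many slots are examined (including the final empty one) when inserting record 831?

5

Insert 762: h=14, slot 14 empty => index 14.
Insert 252: h=14, slot 14 occupied => index 15.
Insert 545: h=1, slot 1 empty => index 1.
Insert 677: h=14, slots 14,15 occupied => index 16.
Insert 703: h=6, slot 6 empty => index 6.
Insert 389: h=15, slots 15,16 occupied => index 0.
Insert 831: h=15, slots 15,16,0,1 occupied => index 2.
Insert 90: h=5, slot 5 empty => index 5.
Insert 295: h=6, slot 6 occupied => index 7.
Insert 881: h=14, slots 14,15,16,0,1,2 occupied => index 3.
Insert 886: h=2, slots 2,3 occupied => index 4.
Table: [389, 545, 831, 881, 886, 90, 703, 295, -, -, -, -, -, -, 762, 252, 677]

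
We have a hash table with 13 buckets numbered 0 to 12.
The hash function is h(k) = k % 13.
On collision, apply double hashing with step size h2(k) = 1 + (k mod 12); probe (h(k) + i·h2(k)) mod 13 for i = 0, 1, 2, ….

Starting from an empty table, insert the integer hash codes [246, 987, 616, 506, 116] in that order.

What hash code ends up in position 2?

246 hashes to 12; slot 12 is free => place at 12.
987 hashes to 12, h2=4; 12 taken => place at 3.
616 hashes to 5; slot 5 is free => place at 5.
506 hashes to 12, h2=3; 12 taken => place at 2.
116 hashes to 12, h2=9; 12 taken => place at 8.
Table: [_, _, 506, 987, _, 616, _, _, 116, _, _, _, 246]

506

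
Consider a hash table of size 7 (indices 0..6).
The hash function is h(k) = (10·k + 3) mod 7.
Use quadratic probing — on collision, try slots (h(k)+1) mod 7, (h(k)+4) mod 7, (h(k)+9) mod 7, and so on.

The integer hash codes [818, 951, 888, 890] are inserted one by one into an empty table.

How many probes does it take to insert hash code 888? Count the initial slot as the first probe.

3

818 hashes to 0; slot 0 is free -> place at 0.
951 hashes to 0; 0 taken -> place at 1.
888 hashes to 0; 0,1 taken -> place at 4.
890 hashes to 6; slot 6 is free -> place at 6.
Table: [818, 951, ∅, ∅, 888, ∅, 890]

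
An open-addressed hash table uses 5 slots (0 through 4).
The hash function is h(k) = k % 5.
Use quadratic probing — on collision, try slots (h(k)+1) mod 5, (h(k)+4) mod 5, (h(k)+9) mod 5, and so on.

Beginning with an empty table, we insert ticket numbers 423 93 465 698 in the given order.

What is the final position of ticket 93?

4

423 hashes to 3; slot 3 is free => place at 3.
93 hashes to 3; 3 taken => place at 4.
465 hashes to 0; slot 0 is free => place at 0.
698 hashes to 3; 3,4 taken => place at 2.
Table: [465, —, 698, 423, 93]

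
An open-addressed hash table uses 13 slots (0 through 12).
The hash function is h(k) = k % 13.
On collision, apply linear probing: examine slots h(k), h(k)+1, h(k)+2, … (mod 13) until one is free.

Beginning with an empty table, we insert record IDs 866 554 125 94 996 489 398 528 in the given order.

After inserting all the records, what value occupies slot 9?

866: h=8 → slot 8
554: h=8, probe 8,9 → slot 9
125: h=8, probe 8,9,10 → slot 10
94: h=3 → slot 3
996: h=8, probe 8,9,10,11 → slot 11
489: h=8, probe 8,9,10,11,12 → slot 12
398: h=8, probe 8,9,10,11,12,0 → slot 0
528: h=8, probe 8,9,10,11,12,0,1 → slot 1
Table: [398, 528, ., 94, ., ., ., ., 866, 554, 125, 996, 489]

554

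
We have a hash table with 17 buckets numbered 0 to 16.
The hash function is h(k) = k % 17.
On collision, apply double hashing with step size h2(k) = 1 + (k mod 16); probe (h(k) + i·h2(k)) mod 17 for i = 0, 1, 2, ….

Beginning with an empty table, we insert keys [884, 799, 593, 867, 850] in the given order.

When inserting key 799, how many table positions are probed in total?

2

884 hashes to 0; slot 0 is free => place at 0.
799 hashes to 0, h2=16; 0 taken => place at 16.
593 hashes to 15; slot 15 is free => place at 15.
867 hashes to 0, h2=4; 0 taken => place at 4.
850 hashes to 0, h2=3; 0 taken => place at 3.
Table: [884, —, —, 850, 867, —, —, —, —, —, —, —, —, —, —, 593, 799]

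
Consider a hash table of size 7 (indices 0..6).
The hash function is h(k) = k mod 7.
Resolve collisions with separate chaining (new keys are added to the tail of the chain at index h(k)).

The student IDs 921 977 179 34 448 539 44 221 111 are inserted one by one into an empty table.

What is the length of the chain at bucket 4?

4

921 -> bucket 4
977 -> bucket 4 (collision)
179 -> bucket 4 (collision)
34 -> bucket 6
448 -> bucket 0
539 -> bucket 0 (collision)
44 -> bucket 2
221 -> bucket 4 (collision)
111 -> bucket 6 (collision)
Final buckets:
0: 448 -> 539
1: -
2: 44
3: -
4: 921 -> 977 -> 179 -> 221
5: -
6: 34 -> 111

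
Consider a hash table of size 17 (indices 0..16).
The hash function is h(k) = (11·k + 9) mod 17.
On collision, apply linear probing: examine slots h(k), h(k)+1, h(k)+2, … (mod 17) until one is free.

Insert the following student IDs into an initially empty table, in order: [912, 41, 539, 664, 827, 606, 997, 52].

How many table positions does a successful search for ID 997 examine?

912: h=11 -> slot 11
41: h=1 -> slot 1
539: h=5 -> slot 5
664: h=3 -> slot 3
827: h=11, probe 11,12 -> slot 12
606: h=11, probe 11,12,13 -> slot 13
997: h=11, probe 11,12,13,14 -> slot 14
52: h=3, probe 3,4 -> slot 4
Table: [-, 41, -, 664, 52, 539, -, -, -, -, -, 912, 827, 606, 997, -, -]
Lookup 997: h=11, probe 11,12,13,14 → found at 14.

4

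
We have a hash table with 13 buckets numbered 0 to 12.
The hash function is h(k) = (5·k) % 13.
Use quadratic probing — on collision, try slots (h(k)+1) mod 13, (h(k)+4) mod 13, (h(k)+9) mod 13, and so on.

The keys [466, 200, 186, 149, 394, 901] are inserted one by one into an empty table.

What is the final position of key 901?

466 hashes to 3; slot 3 is free → place at 3.
200 hashes to 12; slot 12 is free → place at 12.
186 hashes to 7; slot 7 is free → place at 7.
149 hashes to 4; slot 4 is free → place at 4.
394 hashes to 7; 7 taken → place at 8.
901 hashes to 7; 7,8 taken → place at 11.
Table: [—, —, —, 466, 149, —, —, 186, 394, —, —, 901, 200]

11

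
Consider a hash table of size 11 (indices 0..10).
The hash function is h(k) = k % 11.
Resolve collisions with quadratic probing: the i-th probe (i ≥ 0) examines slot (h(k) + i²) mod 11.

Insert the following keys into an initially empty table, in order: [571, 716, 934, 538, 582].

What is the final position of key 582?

571: h=10 → slot 10
716: h=1 → slot 1
934: h=10, probe 10,0 → slot 0
538: h=10, probe 10,0,3 → slot 3
582: h=10, probe 10,0,3,8 → slot 8
Table: [934, 716, ., 538, ., ., ., ., 582, ., 571]

8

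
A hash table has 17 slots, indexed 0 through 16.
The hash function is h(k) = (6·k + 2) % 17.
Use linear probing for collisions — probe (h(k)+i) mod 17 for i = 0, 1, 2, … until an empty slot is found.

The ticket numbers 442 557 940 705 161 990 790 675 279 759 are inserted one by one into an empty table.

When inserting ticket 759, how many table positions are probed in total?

4

442 hashes to 2; slot 2 is free -> place at 2.
557 hashes to 12; slot 12 is free -> place at 12.
940 hashes to 15; slot 15 is free -> place at 15.
705 hashes to 16; slot 16 is free -> place at 16.
161 hashes to 16; 16 taken -> place at 0.
990 hashes to 9; slot 9 is free -> place at 9.
790 hashes to 16; 16,0 taken -> place at 1.
675 hashes to 6; slot 6 is free -> place at 6.
279 hashes to 10; slot 10 is free -> place at 10.
759 hashes to 0; 0,1,2 taken -> place at 3.
Table: [161, 790, 442, 759, -, -, 675, -, -, 990, 279, -, 557, -, -, 940, 705]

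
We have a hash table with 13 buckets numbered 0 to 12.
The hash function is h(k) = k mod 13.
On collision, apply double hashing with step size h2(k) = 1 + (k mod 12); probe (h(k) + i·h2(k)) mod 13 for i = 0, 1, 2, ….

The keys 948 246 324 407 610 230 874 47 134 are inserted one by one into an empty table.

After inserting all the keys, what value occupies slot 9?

948 hashes to 12; slot 12 is free → place at 12.
246 hashes to 12, h2=7; 12 taken → place at 6.
324 hashes to 12, h2=1; 12 taken → place at 0.
407 hashes to 4; slot 4 is free → place at 4.
610 hashes to 12, h2=11; 12 taken → place at 10.
230 hashes to 9; slot 9 is free → place at 9.
874 hashes to 3; slot 3 is free → place at 3.
47 hashes to 8; slot 8 is free → place at 8.
134 hashes to 4, h2=3; 4 taken → place at 7.
Table: [324, -, -, 874, 407, -, 246, 134, 47, 230, 610, -, 948]

230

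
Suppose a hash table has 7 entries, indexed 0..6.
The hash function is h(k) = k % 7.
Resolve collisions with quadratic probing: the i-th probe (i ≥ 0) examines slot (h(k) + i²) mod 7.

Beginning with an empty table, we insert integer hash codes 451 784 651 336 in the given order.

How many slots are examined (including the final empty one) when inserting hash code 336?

3

451: h=3 → slot 3
784: h=0 → slot 0
651: h=0, probe 0,1 → slot 1
336: h=0, probe 0,1,4 → slot 4
Table: [784, 651, _, 451, 336, _, _]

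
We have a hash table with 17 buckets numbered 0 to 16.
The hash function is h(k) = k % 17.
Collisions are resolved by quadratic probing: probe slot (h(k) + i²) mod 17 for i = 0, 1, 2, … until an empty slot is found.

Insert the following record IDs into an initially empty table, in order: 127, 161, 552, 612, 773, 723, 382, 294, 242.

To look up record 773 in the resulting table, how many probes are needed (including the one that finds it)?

127: h=8 -> slot 8
161: h=8, probe 8,9 -> slot 9
552: h=8, probe 8,9,12 -> slot 12
612: h=0 -> slot 0
773: h=8, probe 8,9,12,0,7 -> slot 7
723: h=9, probe 9,10 -> slot 10
382: h=8, probe 8,9,12,0,7,16 -> slot 16
294: h=5 -> slot 5
242: h=4 -> slot 4
Table: [612, ∅, ∅, ∅, 242, 294, ∅, 773, 127, 161, 723, ∅, 552, ∅, ∅, ∅, 382]
Lookup 773: h=8, probe 8,9,12,0,7 → found at 7.

5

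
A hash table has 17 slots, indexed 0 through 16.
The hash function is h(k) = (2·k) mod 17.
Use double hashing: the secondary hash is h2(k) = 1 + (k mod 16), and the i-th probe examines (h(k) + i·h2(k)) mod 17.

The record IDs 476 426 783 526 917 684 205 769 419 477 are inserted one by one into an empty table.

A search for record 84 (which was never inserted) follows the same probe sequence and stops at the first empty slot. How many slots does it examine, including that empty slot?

476 hashes to 0; slot 0 is free → place at 0.
426 hashes to 2; slot 2 is free → place at 2.
783 hashes to 2, h2=16; 2 taken → place at 1.
526 hashes to 15; slot 15 is free → place at 15.
917 hashes to 15, h2=6; 15 taken → place at 4.
684 hashes to 8; slot 8 is free → place at 8.
205 hashes to 2, h2=14; 2 taken → place at 16.
769 hashes to 8, h2=2; 8 taken → place at 10.
419 hashes to 5; slot 5 is free → place at 5.
477 hashes to 2, h2=14; 2,16 taken → place at 13.
Table: [476, 783, 426, _, 917, 419, _, _, 684, _, 769, _, _, 477, _, 526, 205]
Lookup 84: h=15, h2=5, probe 15,3 → slot 3 empty, not found.

2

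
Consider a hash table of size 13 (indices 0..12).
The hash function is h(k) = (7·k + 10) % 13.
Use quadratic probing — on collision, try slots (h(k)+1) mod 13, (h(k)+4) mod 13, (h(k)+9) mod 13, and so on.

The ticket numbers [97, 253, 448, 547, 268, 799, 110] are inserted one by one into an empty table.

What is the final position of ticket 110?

Insert 97: h=0, slot 0 empty -> index 0.
Insert 253: h=0, slot 0 occupied -> index 1.
Insert 448: h=0, slots 0,1 occupied -> index 4.
Insert 547: h=4, slot 4 occupied -> index 5.
Insert 268: h=1, slot 1 occupied -> index 2.
Insert 799: h=0, slots 0,1,4 occupied -> index 9.
Insert 110: h=0, slots 0,1,4,9 occupied -> index 3.
Table: [97, 253, 268, 110, 448, 547, ., ., ., 799, ., ., .]

3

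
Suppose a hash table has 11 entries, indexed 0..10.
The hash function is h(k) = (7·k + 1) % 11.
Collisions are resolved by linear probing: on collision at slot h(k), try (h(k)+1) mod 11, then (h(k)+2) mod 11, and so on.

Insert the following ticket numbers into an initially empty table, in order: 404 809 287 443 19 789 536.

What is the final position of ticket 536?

5

404 hashes to 2; slot 2 is free → place at 2.
809 hashes to 10; slot 10 is free → place at 10.
287 hashes to 8; slot 8 is free → place at 8.
443 hashes to 0; slot 0 is free → place at 0.
19 hashes to 2; 2 taken → place at 3.
789 hashes to 2; 2,3 taken → place at 4.
536 hashes to 2; 2,3,4 taken → place at 5.
Table: [443, -, 404, 19, 789, 536, -, -, 287, -, 809]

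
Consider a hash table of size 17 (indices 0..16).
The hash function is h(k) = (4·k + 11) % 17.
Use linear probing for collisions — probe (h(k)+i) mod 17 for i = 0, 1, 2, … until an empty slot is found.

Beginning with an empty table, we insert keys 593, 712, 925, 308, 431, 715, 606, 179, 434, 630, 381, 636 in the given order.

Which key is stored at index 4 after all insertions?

712

593: h=3 → slot 3
712: h=3, probe 3,4 → slot 4
925: h=5 → slot 5
308: h=2 → slot 2
431: h=1 → slot 1
715: h=15 → slot 15
606: h=4, probe 4,5,6 → slot 6
179: h=13 → slot 13
434: h=13, probe 13,14 → slot 14
630: h=15, probe 15,16 → slot 16
381: h=5, probe 5,6,7 → slot 7
636: h=5, probe 5,6,7,8 → slot 8
Table: [., 431, 308, 593, 712, 925, 606, 381, 636, ., ., ., ., 179, 434, 715, 630]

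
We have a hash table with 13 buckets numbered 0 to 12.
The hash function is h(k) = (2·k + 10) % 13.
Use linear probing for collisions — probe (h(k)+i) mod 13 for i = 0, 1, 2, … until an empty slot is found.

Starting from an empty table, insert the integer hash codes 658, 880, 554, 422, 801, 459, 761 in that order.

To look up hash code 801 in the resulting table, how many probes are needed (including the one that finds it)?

4

658: h=0 → slot 0
880: h=2 → slot 2
554: h=0, probe 0,1 → slot 1
422: h=9 → slot 9
801: h=0, probe 0,1,2,3 → slot 3
459: h=5 → slot 5
761: h=11 → slot 11
Table: [658, 554, 880, 801, —, 459, —, —, —, 422, —, 761, —]
Lookup 801: h=0, probe 0,1,2,3 → found at 3.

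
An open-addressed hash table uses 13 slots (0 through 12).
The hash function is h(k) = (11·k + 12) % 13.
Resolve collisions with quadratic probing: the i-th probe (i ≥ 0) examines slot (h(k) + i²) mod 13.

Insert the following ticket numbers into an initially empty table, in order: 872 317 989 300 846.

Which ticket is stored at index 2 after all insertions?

317

Insert 872: h=10, slot 10 empty -> index 10.
Insert 317: h=2, slot 2 empty -> index 2.
Insert 989: h=10, slot 10 occupied -> index 11.
Insert 300: h=10, slots 10,11 occupied -> index 1.
Insert 846: h=10, slots 10,11,1 occupied -> index 6.
Table: [-, 300, 317, -, -, -, 846, -, -, -, 872, 989, -]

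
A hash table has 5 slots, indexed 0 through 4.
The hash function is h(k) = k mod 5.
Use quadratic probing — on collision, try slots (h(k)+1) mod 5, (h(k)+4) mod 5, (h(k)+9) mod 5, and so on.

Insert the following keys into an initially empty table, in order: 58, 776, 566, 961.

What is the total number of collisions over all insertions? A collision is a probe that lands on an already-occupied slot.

58: h=3 => slot 3
776: h=1 => slot 1
566: h=1, probe 1,2 => slot 2
961: h=1, probe 1,2,0 => slot 0
Table: [961, 776, 566, 58, .]

3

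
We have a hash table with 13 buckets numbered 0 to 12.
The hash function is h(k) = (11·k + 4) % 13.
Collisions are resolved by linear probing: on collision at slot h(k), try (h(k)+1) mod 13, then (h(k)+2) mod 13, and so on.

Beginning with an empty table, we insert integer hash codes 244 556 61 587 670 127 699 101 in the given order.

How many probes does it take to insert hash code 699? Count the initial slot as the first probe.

244: h=10 => slot 10
556: h=10, probe 10,11 => slot 11
61: h=12 => slot 12
587: h=0 => slot 0
670: h=3 => slot 3
127: h=10, probe 10,11,12,0,1 => slot 1
699: h=10, probe 10,11,12,0,1,2 => slot 2
101: h=10, probe 10,11,12,0,1,2,3,4 => slot 4
Table: [587, 127, 699, 670, 101, —, —, —, —, —, 244, 556, 61]

6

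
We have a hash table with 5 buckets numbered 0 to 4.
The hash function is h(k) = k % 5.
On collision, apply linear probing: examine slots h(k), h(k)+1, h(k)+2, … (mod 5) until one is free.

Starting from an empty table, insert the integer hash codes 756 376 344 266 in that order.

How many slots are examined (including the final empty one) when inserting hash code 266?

3

Insert 756: h=1, slot 1 empty → index 1.
Insert 376: h=1, slot 1 occupied → index 2.
Insert 344: h=4, slot 4 empty → index 4.
Insert 266: h=1, slots 1,2 occupied → index 3.
Table: [—, 756, 376, 266, 344]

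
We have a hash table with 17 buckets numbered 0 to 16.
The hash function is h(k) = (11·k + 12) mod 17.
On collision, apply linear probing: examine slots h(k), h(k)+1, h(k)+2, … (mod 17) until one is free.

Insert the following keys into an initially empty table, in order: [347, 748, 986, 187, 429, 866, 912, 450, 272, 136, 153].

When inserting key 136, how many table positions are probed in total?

8

347: h=4 -> slot 4
748: h=12 -> slot 12
986: h=12, probe 12,13 -> slot 13
187: h=12, probe 12,13,14 -> slot 14
429: h=5 -> slot 5
866: h=1 -> slot 1
912: h=14, probe 14,15 -> slot 15
450: h=15, probe 15,16 -> slot 16
272: h=12, probe 12,13,14,15,16,0 -> slot 0
136: h=12, probe 12,13,14,15,16,0,1,2 -> slot 2
153: h=12, probe 12,13,14,15,16,0,1,2,3 -> slot 3
Table: [272, 866, 136, 153, 347, 429, ., ., ., ., ., ., 748, 986, 187, 912, 450]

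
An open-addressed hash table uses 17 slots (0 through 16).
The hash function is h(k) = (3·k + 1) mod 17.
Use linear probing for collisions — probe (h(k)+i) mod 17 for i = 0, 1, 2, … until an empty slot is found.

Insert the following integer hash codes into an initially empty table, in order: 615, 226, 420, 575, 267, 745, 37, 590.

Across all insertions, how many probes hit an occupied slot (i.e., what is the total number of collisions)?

615: h=10 → slot 10
226: h=16 → slot 16
420: h=3 → slot 3
575: h=9 → slot 9
267: h=3, probe 3,4 → slot 4
745: h=9, probe 9,10,11 → slot 11
37: h=10, probe 10,11,12 → slot 12
590: h=3, probe 3,4,5 → slot 5
Table: [., ., ., 420, 267, 590, ., ., ., 575, 615, 745, 37, ., ., ., 226]

7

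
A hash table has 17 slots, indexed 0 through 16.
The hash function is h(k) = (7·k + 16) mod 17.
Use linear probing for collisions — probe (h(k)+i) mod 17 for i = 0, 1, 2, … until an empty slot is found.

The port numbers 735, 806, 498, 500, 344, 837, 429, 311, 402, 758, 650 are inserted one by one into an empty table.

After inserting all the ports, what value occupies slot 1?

311

Insert 735: h=10, slot 10 empty -> index 10.
Insert 806: h=14, slot 14 empty -> index 14.
Insert 498: h=0, slot 0 empty -> index 0.
Insert 500: h=14, slot 14 occupied -> index 15.
Insert 344: h=10, slot 10 occupied -> index 11.
Insert 837: h=10, slots 10,11 occupied -> index 12.
Insert 429: h=10, slots 10,11,12 occupied -> index 13.
Insert 311: h=0, slot 0 occupied -> index 1.
Insert 402: h=8, slot 8 empty -> index 8.
Insert 758: h=1, slot 1 occupied -> index 2.
Insert 650: h=10, slots 10,11,12,13,14,15 occupied -> index 16.
Table: [498, 311, 758, ., ., ., ., ., 402, ., 735, 344, 837, 429, 806, 500, 650]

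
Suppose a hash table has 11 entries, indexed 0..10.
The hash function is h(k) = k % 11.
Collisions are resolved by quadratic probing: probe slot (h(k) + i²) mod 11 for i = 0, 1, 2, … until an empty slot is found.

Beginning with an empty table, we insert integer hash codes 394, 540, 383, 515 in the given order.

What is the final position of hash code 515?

2

394: h=9 → slot 9
540: h=1 → slot 1
383: h=9, probe 9,10 → slot 10
515: h=9, probe 9,10,2 → slot 2
Table: [∅, 540, 515, ∅, ∅, ∅, ∅, ∅, ∅, 394, 383]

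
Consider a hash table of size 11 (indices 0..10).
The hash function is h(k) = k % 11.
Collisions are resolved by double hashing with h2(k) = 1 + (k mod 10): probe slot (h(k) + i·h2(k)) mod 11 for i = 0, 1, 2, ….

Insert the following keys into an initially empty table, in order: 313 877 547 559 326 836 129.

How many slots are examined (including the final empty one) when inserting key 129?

3

313 hashes to 5; slot 5 is free => place at 5.
877 hashes to 8; slot 8 is free => place at 8.
547 hashes to 8, h2=8; 8,5 taken => place at 2.
559 hashes to 9; slot 9 is free => place at 9.
326 hashes to 7; slot 7 is free => place at 7.
836 hashes to 0; slot 0 is free => place at 0.
129 hashes to 8, h2=10; 8,7 taken => place at 6.
Table: [836, _, 547, _, _, 313, 129, 326, 877, 559, _]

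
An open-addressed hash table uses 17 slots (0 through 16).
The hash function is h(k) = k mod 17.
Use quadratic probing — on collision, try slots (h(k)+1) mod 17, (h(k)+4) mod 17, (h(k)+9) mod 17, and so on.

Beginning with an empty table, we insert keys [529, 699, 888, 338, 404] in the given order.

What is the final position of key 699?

3

Insert 529: h=2, slot 2 empty -> index 2.
Insert 699: h=2, slot 2 occupied -> index 3.
Insert 888: h=4, slot 4 empty -> index 4.
Insert 338: h=15, slot 15 empty -> index 15.
Insert 404: h=13, slot 13 empty -> index 13.
Table: [—, —, 529, 699, 888, —, —, —, —, —, —, —, —, 404, —, 338, —]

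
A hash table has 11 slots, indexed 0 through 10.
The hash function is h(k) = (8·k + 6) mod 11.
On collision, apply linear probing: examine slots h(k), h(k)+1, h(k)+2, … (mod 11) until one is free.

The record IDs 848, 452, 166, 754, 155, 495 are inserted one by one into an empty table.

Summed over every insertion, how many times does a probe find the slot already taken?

848 hashes to 3; slot 3 is free → place at 3.
452 hashes to 3; 3 taken → place at 4.
166 hashes to 3; 3,4 taken → place at 5.
754 hashes to 10; slot 10 is free → place at 10.
155 hashes to 3; 3,4,5 taken → place at 6.
495 hashes to 6; 6 taken → place at 7.
Table: [., ., ., 848, 452, 166, 155, 495, ., ., 754]

7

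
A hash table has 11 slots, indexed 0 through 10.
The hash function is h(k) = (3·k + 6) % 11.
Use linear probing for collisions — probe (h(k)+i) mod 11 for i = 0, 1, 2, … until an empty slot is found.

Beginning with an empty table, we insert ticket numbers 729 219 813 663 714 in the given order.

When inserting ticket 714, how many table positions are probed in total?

Insert 729: h=4, slot 4 empty → index 4.
Insert 219: h=3, slot 3 empty → index 3.
Insert 813: h=3, slots 3,4 occupied → index 5.
Insert 663: h=4, slots 4,5 occupied → index 6.
Insert 714: h=3, slots 3,4,5,6 occupied → index 7.
Table: [., ., ., 219, 729, 813, 663, 714, ., ., .]

5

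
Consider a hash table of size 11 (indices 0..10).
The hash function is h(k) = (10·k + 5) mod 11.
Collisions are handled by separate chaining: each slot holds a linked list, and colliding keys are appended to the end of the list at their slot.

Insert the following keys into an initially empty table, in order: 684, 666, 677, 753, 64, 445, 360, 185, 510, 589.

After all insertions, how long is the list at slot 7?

Insert 684: h=3, bucket 3 empty -> new chain.
Insert 666: h=10, bucket 10 empty -> new chain.
Insert 677: h=10, bucket 10 nonempty -> append to chain.
Insert 753: h=0, bucket 0 empty -> new chain.
Insert 64: h=7, bucket 7 empty -> new chain.
Insert 445: h=0, bucket 0 nonempty -> append to chain.
Insert 360: h=8, bucket 8 empty -> new chain.
Insert 185: h=7, bucket 7 nonempty -> append to chain.
Insert 510: h=1, bucket 1 empty -> new chain.
Insert 589: h=10, bucket 10 nonempty -> append to chain.
Final buckets:
0: 753 -> 445
1: 510
2: _
3: 684
4: _
5: _
6: _
7: 64 -> 185
8: 360
9: _
10: 666 -> 677 -> 589

2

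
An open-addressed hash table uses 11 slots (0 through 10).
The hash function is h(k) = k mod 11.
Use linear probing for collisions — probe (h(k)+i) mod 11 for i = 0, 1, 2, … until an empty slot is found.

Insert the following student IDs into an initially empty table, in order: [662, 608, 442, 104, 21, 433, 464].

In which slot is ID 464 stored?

Insert 662: h=2, slot 2 empty → index 2.
Insert 608: h=3, slot 3 empty → index 3.
Insert 442: h=2, slots 2,3 occupied → index 4.
Insert 104: h=5, slot 5 empty → index 5.
Insert 21: h=10, slot 10 empty → index 10.
Insert 433: h=4, slots 4,5 occupied → index 6.
Insert 464: h=2, slots 2,3,4,5,6 occupied → index 7.
Table: [∅, ∅, 662, 608, 442, 104, 433, 464, ∅, ∅, 21]

7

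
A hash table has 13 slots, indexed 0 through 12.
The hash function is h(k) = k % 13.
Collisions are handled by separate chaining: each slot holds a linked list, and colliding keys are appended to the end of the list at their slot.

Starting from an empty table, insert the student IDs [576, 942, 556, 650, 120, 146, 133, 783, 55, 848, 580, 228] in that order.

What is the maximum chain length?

576 -> bucket 4
942 -> bucket 6
556 -> bucket 10
650 -> bucket 0
120 -> bucket 3
146 -> bucket 3 (collision)
133 -> bucket 3 (collision)
783 -> bucket 3 (collision)
55 -> bucket 3 (collision)
848 -> bucket 3 (collision)
580 -> bucket 8
228 -> bucket 7
Final buckets:
0: 650
1: .
2: .
3: 120 -> 146 -> 133 -> 783 -> 55 -> 848
4: 576
5: .
6: 942
7: 228
8: 580
9: .
10: 556
11: .
12: .

6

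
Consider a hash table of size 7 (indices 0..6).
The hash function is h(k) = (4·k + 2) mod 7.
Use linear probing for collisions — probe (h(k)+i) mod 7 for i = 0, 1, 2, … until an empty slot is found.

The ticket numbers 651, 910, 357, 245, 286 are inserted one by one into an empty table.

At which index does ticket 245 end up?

651 hashes to 2; slot 2 is free => place at 2.
910 hashes to 2; 2 taken => place at 3.
357 hashes to 2; 2,3 taken => place at 4.
245 hashes to 2; 2,3,4 taken => place at 5.
286 hashes to 5; 5 taken => place at 6.
Table: [., ., 651, 910, 357, 245, 286]

5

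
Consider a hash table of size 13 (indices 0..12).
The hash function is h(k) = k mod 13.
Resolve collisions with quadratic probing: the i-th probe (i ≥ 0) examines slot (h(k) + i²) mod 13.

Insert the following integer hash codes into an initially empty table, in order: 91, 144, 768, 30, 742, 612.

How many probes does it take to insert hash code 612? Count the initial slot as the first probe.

91: h=0 => slot 0
144: h=1 => slot 1
768: h=1, probe 1,2 => slot 2
30: h=4 => slot 4
742: h=1, probe 1,2,5 => slot 5
612: h=1, probe 1,2,5,10 => slot 10
Table: [91, 144, 768, —, 30, 742, —, —, —, —, 612, —, —]

4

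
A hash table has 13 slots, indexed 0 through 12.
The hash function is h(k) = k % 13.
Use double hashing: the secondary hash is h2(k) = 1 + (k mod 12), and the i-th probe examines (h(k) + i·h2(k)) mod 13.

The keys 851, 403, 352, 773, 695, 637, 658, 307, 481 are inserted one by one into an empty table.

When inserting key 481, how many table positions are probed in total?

3

Insert 851: h=6, slot 6 empty -> index 6.
Insert 403: h=0, slot 0 empty -> index 0.
Insert 352: h=1, slot 1 empty -> index 1.
Insert 773: h=6, h2=6, slot 6 occupied -> index 12.
Insert 695: h=6, h2=12, slot 6 occupied -> index 5.
Insert 637: h=0, h2=2, slot 0 occupied -> index 2.
Insert 658: h=8, slot 8 empty -> index 8.
Insert 307: h=8, h2=8, slot 8 occupied -> index 3.
Insert 481: h=0, h2=2, slots 0,2 occupied -> index 4.
Table: [403, 352, 637, 307, 481, 695, 851, ∅, 658, ∅, ∅, ∅, 773]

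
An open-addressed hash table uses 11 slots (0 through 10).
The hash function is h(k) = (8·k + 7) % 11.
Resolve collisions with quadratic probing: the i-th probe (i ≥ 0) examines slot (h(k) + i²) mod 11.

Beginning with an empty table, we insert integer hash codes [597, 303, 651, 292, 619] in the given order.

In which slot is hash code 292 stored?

597 hashes to 9; slot 9 is free → place at 9.
303 hashes to 0; slot 0 is free → place at 0.
651 hashes to 1; slot 1 is free → place at 1.
292 hashes to 0; 0,1 taken → place at 4.
619 hashes to 9; 9 taken → place at 10.
Table: [303, 651, _, _, 292, _, _, _, _, 597, 619]

4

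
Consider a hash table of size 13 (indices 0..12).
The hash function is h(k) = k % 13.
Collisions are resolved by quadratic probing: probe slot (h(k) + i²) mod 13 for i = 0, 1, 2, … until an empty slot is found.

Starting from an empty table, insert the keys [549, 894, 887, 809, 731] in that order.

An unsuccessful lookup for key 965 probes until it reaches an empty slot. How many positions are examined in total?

Insert 549: h=3, slot 3 empty → index 3.
Insert 894: h=10, slot 10 empty → index 10.
Insert 887: h=3, slot 3 occupied → index 4.
Insert 809: h=3, slots 3,4 occupied → index 7.
Insert 731: h=3, slots 3,4,7 occupied → index 12.
Table: [—, —, —, 549, 887, —, —, 809, —, —, 894, —, 731]
Lookup 965: h=3, probe 3,4,7,12,6 → slot 6 empty, not found.

5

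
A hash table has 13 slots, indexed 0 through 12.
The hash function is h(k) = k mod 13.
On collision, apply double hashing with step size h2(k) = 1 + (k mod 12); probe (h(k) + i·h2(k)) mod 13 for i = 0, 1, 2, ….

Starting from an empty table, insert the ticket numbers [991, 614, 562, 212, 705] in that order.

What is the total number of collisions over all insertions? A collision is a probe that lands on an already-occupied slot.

991: h=3 => slot 3
614: h=3, h2=3, probe 3,6 => slot 6
562: h=3, h2=11, probe 3,1 => slot 1
212: h=4 => slot 4
705: h=3, h2=10, probe 3,0 => slot 0
Table: [705, 562, ∅, 991, 212, ∅, 614, ∅, ∅, ∅, ∅, ∅, ∅]

3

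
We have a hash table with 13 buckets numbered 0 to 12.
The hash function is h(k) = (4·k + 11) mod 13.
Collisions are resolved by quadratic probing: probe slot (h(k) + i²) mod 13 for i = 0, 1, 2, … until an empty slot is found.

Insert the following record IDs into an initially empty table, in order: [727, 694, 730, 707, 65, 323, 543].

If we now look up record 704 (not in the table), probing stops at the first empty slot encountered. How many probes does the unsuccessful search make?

3

727: h=7 -> slot 7
694: h=5 -> slot 5
730: h=6 -> slot 6
707: h=5, probe 5,6,9 -> slot 9
65: h=11 -> slot 11
323: h=3 -> slot 3
543: h=12 -> slot 12
Table: [-, -, -, 323, -, 694, 730, 727, -, 707, -, 65, 543]
Lookup 704: h=6, probe 6,7,10 → slot 10 empty, not found.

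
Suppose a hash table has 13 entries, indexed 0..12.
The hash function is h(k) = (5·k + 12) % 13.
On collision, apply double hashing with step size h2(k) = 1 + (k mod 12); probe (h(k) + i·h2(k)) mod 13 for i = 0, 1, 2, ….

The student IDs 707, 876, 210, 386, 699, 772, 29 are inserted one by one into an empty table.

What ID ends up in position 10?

699

707: h=11 -> slot 11
876: h=11, h2=1, probe 11,12 -> slot 12
210: h=9 -> slot 9
386: h=5 -> slot 5
699: h=10 -> slot 10
772: h=11, h2=5, probe 11,3 -> slot 3
29: h=1 -> slot 1
Table: [—, 29, —, 772, —, 386, —, —, —, 210, 699, 707, 876]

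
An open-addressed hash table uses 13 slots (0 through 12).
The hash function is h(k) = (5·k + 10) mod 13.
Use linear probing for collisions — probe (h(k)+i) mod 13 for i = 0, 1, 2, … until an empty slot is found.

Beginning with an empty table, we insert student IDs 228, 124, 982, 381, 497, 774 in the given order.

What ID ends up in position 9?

228: h=6 -> slot 6
124: h=6, probe 6,7 -> slot 7
982: h=6, probe 6,7,8 -> slot 8
381: h=4 -> slot 4
497: h=12 -> slot 12
774: h=6, probe 6,7,8,9 -> slot 9
Table: [., ., ., ., 381, ., 228, 124, 982, 774, ., ., 497]

774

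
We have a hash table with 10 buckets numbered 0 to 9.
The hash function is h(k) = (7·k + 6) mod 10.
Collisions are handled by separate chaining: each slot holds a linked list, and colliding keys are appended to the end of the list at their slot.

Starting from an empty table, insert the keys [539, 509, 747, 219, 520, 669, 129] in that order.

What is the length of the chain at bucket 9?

Insert 539: h=9, bucket 9 empty -> new chain.
Insert 509: h=9, bucket 9 nonempty -> append to chain.
Insert 747: h=5, bucket 5 empty -> new chain.
Insert 219: h=9, bucket 9 nonempty -> append to chain.
Insert 520: h=6, bucket 6 empty -> new chain.
Insert 669: h=9, bucket 9 nonempty -> append to chain.
Insert 129: h=9, bucket 9 nonempty -> append to chain.
Final buckets:
0: —
1: —
2: —
3: —
4: —
5: 747
6: 520
7: —
8: —
9: 539 -> 509 -> 219 -> 669 -> 129

5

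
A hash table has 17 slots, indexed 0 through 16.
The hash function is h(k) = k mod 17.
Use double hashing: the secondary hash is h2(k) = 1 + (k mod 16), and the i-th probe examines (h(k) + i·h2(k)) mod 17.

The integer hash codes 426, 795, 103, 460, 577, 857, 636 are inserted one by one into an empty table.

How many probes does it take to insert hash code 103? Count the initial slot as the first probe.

426 hashes to 1; slot 1 is free -> place at 1.
795 hashes to 13; slot 13 is free -> place at 13.
103 hashes to 1, h2=8; 1 taken -> place at 9.
460 hashes to 1, h2=13; 1 taken -> place at 14.
577 hashes to 16; slot 16 is free -> place at 16.
857 hashes to 7; slot 7 is free -> place at 7.
636 hashes to 7, h2=13; 7 taken -> place at 3.
Table: [-, 426, -, 636, -, -, -, 857, -, 103, -, -, -, 795, 460, -, 577]

2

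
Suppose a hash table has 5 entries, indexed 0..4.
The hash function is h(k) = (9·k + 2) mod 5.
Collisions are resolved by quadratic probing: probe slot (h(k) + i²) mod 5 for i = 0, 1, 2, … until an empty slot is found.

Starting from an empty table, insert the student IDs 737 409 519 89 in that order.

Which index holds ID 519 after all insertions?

4

Insert 737: h=0, slot 0 empty -> index 0.
Insert 409: h=3, slot 3 empty -> index 3.
Insert 519: h=3, slot 3 occupied -> index 4.
Insert 89: h=3, slots 3,4 occupied -> index 2.
Table: [737, —, 89, 409, 519]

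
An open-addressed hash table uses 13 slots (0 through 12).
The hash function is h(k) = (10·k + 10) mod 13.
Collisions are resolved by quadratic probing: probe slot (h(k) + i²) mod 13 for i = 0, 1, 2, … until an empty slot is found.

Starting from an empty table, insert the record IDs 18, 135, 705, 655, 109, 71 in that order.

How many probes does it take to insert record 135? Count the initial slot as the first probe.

18 hashes to 8; slot 8 is free -> place at 8.
135 hashes to 8; 8 taken -> place at 9.
705 hashes to 1; slot 1 is free -> place at 1.
655 hashes to 8; 8,9 taken -> place at 12.
109 hashes to 8; 8,9,12 taken -> place at 4.
71 hashes to 5; slot 5 is free -> place at 5.
Table: [., 705, ., ., 109, 71, ., ., 18, 135, ., ., 655]

2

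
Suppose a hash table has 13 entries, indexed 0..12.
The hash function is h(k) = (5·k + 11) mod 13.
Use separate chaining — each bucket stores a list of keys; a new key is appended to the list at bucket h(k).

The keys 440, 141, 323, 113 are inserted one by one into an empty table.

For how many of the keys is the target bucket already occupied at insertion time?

2

Insert 440: h=1, bucket 1 empty -> new chain.
Insert 141: h=1, bucket 1 nonempty -> append to chain.
Insert 323: h=1, bucket 1 nonempty -> append to chain.
Insert 113: h=4, bucket 4 empty -> new chain.
Final buckets:
0: .
1: 440 -> 141 -> 323
2: .
3: .
4: 113
5: .
6: .
7: .
8: .
9: .
10: .
11: .
12: .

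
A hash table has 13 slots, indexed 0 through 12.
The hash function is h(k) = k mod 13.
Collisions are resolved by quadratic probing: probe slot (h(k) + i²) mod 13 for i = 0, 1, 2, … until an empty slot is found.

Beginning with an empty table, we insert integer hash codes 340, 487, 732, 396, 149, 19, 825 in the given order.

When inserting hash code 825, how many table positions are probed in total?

340 hashes to 2; slot 2 is free -> place at 2.
487 hashes to 6; slot 6 is free -> place at 6.
732 hashes to 4; slot 4 is free -> place at 4.
396 hashes to 6; 6 taken -> place at 7.
149 hashes to 6; 6,7 taken -> place at 10.
19 hashes to 6; 6,7,10,2 taken -> place at 9.
825 hashes to 6; 6,7,10,2,9 taken -> place at 5.
Table: [_, _, 340, _, 732, 825, 487, 396, _, 19, 149, _, _]

6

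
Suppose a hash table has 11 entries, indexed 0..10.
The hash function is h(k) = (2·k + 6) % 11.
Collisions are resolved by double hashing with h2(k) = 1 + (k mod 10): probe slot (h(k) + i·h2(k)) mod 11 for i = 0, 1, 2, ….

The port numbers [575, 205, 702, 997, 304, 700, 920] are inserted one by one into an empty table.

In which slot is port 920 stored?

Insert 575: h=1, slot 1 empty → index 1.
Insert 205: h=9, slot 9 empty → index 9.
Insert 702: h=2, slot 2 empty → index 2.
Insert 997: h=9, h2=8, slot 9 occupied → index 6.
Insert 304: h=9, h2=5, slot 9 occupied → index 3.
Insert 700: h=9, h2=1, slot 9 occupied → index 10.
Insert 920: h=9, h2=1, slots 9,10 occupied → index 0.
Table: [920, 575, 702, 304, -, -, 997, -, -, 205, 700]

0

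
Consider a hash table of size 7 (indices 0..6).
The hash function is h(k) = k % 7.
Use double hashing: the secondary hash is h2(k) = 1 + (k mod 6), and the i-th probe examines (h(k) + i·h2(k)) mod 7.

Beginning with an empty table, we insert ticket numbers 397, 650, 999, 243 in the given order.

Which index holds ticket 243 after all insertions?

397 hashes to 5; slot 5 is free => place at 5.
650 hashes to 6; slot 6 is free => place at 6.
999 hashes to 5, h2=4; 5 taken => place at 2.
243 hashes to 5, h2=4; 5,2,6 taken => place at 3.
Table: [∅, ∅, 999, 243, ∅, 397, 650]

3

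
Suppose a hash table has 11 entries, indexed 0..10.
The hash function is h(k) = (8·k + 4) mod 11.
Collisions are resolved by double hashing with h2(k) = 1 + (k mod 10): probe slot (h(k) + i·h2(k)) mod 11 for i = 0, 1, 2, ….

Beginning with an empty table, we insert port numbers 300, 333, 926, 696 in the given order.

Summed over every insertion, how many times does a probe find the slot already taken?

2

300: h=6 => slot 6
333: h=6, h2=4, probe 6,10 => slot 10
926: h=9 => slot 9
696: h=6, h2=7, probe 6,2 => slot 2
Table: [., ., 696, ., ., ., 300, ., ., 926, 333]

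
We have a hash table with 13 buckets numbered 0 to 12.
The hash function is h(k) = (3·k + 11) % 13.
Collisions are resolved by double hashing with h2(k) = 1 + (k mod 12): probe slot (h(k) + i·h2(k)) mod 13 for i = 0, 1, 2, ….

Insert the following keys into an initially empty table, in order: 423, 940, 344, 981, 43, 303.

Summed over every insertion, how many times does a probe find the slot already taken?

423: h=6 -> slot 6
940: h=10 -> slot 10
344: h=3 -> slot 3
981: h=3, h2=10, probe 3,0 -> slot 0
43: h=10, h2=8, probe 10,5 -> slot 5
303: h=10, h2=4, probe 10,1 -> slot 1
Table: [981, 303, _, 344, _, 43, 423, _, _, _, 940, _, _]

3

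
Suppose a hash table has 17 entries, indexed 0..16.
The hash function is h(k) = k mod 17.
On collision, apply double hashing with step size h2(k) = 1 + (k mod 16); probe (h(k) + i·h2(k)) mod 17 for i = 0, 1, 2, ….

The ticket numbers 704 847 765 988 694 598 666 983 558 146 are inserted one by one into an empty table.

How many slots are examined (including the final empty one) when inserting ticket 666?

704 hashes to 7; slot 7 is free → place at 7.
847 hashes to 14; slot 14 is free → place at 14.
765 hashes to 0; slot 0 is free → place at 0.
988 hashes to 2; slot 2 is free → place at 2.
694 hashes to 14, h2=7; 14 taken → place at 4.
598 hashes to 3; slot 3 is free → place at 3.
666 hashes to 3, h2=11; 3,14 taken → place at 8.
983 hashes to 14, h2=8; 14 taken → place at 5.
558 hashes to 14, h2=15; 14 taken → place at 12.
146 hashes to 10; slot 10 is free → place at 10.
Table: [765, _, 988, 598, 694, 983, _, 704, 666, _, 146, _, 558, _, 847, _, _]

3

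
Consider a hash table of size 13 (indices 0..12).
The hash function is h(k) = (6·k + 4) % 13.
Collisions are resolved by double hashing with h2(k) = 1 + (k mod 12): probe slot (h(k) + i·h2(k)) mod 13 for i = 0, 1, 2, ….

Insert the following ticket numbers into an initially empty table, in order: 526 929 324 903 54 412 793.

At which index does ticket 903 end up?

5

526 hashes to 1; slot 1 is free -> place at 1.
929 hashes to 1, h2=6; 1 taken -> place at 7.
324 hashes to 11; slot 11 is free -> place at 11.
903 hashes to 1, h2=4; 1 taken -> place at 5.
54 hashes to 3; slot 3 is free -> place at 3.
412 hashes to 6; slot 6 is free -> place at 6.
793 hashes to 4; slot 4 is free -> place at 4.
Table: [_, 526, _, 54, 793, 903, 412, 929, _, _, _, 324, _]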